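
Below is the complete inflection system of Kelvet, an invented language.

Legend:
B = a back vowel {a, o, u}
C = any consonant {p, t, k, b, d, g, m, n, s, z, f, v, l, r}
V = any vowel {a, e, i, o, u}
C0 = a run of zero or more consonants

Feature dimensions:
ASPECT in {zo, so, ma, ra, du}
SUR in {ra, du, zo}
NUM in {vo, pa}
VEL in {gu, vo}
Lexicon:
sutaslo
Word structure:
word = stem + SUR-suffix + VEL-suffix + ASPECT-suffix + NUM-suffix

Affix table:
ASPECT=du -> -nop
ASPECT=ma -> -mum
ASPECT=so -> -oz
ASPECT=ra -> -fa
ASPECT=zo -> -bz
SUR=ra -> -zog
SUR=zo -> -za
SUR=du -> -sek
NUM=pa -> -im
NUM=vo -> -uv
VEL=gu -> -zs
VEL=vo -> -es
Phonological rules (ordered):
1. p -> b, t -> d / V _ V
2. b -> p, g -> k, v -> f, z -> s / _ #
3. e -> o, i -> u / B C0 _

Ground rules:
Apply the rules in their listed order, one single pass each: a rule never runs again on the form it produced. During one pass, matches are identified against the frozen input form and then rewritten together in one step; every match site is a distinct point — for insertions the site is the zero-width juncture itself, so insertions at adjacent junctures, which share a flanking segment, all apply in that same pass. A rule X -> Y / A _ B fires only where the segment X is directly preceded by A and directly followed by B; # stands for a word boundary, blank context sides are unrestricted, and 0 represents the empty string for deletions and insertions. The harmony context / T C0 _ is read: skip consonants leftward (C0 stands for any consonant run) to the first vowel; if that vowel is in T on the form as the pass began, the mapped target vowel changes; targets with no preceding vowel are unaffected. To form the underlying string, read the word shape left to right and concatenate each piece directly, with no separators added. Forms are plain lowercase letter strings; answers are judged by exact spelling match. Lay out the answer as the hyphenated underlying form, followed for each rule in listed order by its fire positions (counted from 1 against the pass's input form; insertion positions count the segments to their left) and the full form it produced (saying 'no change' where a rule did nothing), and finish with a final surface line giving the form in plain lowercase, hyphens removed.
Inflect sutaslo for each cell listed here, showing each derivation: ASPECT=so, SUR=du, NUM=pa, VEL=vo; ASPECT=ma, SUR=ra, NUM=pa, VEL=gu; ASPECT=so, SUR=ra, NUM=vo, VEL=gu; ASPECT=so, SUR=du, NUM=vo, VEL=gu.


cell ASPECT=so, SUR=du, NUM=pa, VEL=vo:
underlying: sutaslo-sek-es-oz-im
1. p -> b, t -> d / V _ V: fires at position(s) 3: sudaslosekesozim
2. b -> p, g -> k, v -> f, z -> s / _ #: no change
3. e -> o, i -> u / B C0 _: fires at position(s) 9, 15: sudaslosokesozum
surface: sudaslosokesozum

cell ASPECT=ma, SUR=ra, NUM=pa, VEL=gu:
underlying: sutaslo-zog-zs-mum-im
1. p -> b, t -> d / V _ V: fires at position(s) 3: sudaslozogzsmumim
2. b -> p, g -> k, v -> f, z -> s / _ #: no change
3. e -> o, i -> u / B C0 _: fires at position(s) 16: sudaslozogzsmumum
surface: sudaslozogzsmumum

cell ASPECT=so, SUR=ra, NUM=vo, VEL=gu:
underlying: sutaslo-zog-zs-oz-uv
1. p -> b, t -> d / V _ V: fires at position(s) 3: sudaslozogzsozuv
2. b -> p, g -> k, v -> f, z -> s / _ #: fires at position(s) 16: sudaslozogzsozuf
3. e -> o, i -> u / B C0 _: no change
surface: sudaslozogzsozuf

cell ASPECT=so, SUR=du, NUM=vo, VEL=gu:
underlying: sutaslo-sek-zs-oz-uv
1. p -> b, t -> d / V _ V: fires at position(s) 3: sudaslosekzsozuv
2. b -> p, g -> k, v -> f, z -> s / _ #: fires at position(s) 16: sudaslosekzsozuf
3. e -> o, i -> u / B C0 _: fires at position(s) 9: sudaslosokzsozuf
surface: sudaslosokzsozuf


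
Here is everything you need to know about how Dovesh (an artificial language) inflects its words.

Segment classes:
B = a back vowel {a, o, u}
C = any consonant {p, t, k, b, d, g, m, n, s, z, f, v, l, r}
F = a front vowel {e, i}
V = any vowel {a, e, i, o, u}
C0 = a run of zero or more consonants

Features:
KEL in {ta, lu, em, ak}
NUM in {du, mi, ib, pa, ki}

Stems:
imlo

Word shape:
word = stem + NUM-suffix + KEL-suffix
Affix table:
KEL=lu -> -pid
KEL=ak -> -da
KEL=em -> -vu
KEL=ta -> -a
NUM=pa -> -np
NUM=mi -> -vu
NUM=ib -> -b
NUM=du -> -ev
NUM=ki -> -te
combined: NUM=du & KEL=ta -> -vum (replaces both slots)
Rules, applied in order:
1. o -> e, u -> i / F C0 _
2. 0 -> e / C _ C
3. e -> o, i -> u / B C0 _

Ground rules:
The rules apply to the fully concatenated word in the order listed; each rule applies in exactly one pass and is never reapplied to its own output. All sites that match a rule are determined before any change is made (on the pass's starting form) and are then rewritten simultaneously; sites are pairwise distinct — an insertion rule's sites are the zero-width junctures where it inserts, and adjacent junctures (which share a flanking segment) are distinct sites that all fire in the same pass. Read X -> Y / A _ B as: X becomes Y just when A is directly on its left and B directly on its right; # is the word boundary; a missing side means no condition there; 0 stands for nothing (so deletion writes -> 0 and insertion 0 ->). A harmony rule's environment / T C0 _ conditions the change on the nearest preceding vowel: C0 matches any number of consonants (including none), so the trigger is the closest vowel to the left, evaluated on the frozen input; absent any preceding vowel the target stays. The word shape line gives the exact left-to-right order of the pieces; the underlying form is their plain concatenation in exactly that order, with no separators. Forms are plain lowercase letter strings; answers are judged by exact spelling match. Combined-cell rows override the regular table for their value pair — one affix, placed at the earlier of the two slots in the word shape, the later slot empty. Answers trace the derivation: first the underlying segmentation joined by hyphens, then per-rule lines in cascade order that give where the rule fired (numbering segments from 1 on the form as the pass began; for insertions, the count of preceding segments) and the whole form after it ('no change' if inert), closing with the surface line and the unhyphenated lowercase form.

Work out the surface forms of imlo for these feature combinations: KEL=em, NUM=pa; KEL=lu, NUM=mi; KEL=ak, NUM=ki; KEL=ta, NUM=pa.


cell KEL=em, NUM=pa:
underlying: imlo-np-vu
1. o -> e, u -> i / F C0 _: fires at position(s) 4: imlenpvu
2. 0 -> e / C _ C: inserts after position(s) 2, 5, 6: imelenepevu
3. e -> o, i -> u / B C0 _: no change
surface: imelenepevu

cell KEL=lu, NUM=mi:
underlying: imlo-vu-pid
1. o -> e, u -> i / F C0 _: fires at position(s) 4: imlevupid
2. 0 -> e / C _ C: inserts after position(s) 2: imelevupid
3. e -> o, i -> u / B C0 _: fires at position(s) 9: imelevupud
surface: imelevupud

cell KEL=ak, NUM=ki:
underlying: imlo-te-da
1. o -> e, u -> i / F C0 _: fires at position(s) 4: imleteda
2. 0 -> e / C _ C: inserts after position(s) 2: imeleteda
3. e -> o, i -> u / B C0 _: no change
surface: imeleteda

cell KEL=ta, NUM=pa:
underlying: imlo-np-a
1. o -> e, u -> i / F C0 _: fires at position(s) 4: imlenpa
2. 0 -> e / C _ C: inserts after position(s) 2, 5: imelenepa
3. e -> o, i -> u / B C0 _: no change
surface: imelenepa


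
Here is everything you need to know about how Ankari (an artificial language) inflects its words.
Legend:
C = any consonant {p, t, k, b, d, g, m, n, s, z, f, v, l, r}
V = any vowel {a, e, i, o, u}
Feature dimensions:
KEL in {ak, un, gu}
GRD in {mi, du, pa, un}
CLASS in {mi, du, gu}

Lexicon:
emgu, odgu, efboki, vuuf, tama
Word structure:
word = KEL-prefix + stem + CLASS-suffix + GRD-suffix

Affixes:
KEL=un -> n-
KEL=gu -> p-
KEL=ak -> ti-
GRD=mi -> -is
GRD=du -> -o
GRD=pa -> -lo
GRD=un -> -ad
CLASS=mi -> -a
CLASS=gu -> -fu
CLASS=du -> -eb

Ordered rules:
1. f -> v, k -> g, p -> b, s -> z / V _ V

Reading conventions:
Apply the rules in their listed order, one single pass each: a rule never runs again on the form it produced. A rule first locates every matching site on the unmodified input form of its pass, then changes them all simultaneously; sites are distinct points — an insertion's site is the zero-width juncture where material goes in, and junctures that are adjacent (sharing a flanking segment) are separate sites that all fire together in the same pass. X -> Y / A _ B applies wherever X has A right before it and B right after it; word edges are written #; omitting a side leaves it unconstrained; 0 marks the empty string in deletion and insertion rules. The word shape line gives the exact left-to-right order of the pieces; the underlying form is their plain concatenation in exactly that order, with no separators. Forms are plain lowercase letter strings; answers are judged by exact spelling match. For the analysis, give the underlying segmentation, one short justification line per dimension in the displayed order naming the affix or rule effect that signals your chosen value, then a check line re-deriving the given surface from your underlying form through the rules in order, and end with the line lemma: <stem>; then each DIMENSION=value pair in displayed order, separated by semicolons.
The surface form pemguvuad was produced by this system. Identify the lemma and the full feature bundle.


underlying: p-emgu-fu-ad
KEL=gu - signalled by the affix p-
GRD=un - signalled by the affix -ad
CLASS=gu - signalled by the affix -fu
check: pemgufuad -> pemguvuad
lemma: emgu; KEL=gu; GRD=un; CLASS=gu


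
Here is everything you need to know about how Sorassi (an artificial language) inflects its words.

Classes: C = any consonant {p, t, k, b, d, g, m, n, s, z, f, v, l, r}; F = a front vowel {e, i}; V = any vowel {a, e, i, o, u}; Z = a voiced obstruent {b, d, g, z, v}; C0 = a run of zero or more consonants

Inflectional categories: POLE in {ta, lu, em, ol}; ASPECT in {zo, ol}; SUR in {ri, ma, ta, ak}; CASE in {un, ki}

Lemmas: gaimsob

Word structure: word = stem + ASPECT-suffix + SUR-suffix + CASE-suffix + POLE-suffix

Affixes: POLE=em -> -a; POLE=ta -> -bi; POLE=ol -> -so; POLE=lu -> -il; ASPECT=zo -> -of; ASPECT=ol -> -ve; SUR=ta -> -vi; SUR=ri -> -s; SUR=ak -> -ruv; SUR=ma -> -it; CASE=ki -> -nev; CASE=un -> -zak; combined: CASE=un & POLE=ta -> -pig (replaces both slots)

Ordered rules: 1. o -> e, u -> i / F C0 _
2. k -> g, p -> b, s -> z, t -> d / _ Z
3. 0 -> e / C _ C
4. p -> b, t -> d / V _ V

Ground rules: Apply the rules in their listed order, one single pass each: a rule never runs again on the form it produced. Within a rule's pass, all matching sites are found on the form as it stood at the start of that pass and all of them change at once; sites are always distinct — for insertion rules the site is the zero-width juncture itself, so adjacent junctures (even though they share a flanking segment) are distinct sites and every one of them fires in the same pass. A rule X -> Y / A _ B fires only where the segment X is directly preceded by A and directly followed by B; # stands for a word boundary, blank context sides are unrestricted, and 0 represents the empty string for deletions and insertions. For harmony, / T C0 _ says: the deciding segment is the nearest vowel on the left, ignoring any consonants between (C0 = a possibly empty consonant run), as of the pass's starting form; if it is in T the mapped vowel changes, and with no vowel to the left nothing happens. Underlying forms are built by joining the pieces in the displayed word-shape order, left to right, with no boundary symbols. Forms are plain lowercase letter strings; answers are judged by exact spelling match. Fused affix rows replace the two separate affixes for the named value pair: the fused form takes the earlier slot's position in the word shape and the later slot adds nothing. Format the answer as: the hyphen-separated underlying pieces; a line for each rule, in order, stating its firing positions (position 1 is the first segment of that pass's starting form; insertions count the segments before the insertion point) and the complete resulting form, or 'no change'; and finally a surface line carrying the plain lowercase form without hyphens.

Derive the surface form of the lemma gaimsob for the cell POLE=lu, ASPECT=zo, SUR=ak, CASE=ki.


underlying: gaimsob-of-ruv-nev-il
1. o -> e, u -> i / F C0 _: fires at position(s) 6: gaimsebofruvnevil
2. k -> g, p -> b, s -> z, t -> d / _ Z: no change
3. 0 -> e / C _ C: inserts after position(s) 4, 9, 12: gaimeseboferuvenevil
4. p -> b, t -> d / V _ V: no change
surface: gaimeseboferuvenevil


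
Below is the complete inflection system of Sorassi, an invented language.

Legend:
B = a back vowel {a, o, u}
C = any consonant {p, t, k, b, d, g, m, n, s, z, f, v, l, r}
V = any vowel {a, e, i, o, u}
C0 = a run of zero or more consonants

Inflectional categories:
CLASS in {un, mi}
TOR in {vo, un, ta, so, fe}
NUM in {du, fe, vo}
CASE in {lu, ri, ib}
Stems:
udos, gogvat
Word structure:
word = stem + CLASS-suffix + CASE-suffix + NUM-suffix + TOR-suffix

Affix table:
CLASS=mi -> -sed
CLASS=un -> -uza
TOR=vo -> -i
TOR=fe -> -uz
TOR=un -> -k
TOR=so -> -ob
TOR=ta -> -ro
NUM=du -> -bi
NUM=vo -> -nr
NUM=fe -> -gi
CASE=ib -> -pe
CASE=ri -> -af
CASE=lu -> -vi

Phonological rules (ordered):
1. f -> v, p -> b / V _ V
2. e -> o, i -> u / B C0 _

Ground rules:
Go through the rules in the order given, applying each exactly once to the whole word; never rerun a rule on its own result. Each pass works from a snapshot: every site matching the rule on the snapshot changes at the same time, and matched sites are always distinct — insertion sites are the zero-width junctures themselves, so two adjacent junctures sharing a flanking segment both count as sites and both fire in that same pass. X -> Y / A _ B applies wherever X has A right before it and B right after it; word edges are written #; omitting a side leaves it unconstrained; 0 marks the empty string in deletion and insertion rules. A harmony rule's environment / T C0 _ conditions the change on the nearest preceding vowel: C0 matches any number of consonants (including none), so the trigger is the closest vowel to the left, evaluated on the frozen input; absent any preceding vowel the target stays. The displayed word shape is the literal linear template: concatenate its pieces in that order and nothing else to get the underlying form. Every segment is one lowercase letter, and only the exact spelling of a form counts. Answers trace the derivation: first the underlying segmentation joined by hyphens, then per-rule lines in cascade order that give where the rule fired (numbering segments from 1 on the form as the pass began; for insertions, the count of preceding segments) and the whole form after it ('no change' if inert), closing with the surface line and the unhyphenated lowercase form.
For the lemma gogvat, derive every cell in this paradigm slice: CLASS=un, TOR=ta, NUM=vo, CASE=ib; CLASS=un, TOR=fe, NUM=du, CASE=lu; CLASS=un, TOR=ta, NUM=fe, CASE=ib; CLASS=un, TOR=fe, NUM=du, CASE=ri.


cell CLASS=un, TOR=ta, NUM=vo, CASE=ib:
underlying: gogvat-uza-pe-nr-ro
1. f -> v, p -> b / V _ V: fires at position(s) 10: gogvatuzabenrro
2. e -> o, i -> u / B C0 _: fires at position(s) 11: gogvatuzabonrro
surface: gogvatuzabonrro

cell CLASS=un, TOR=fe, NUM=du, CASE=lu:
underlying: gogvat-uza-vi-bi-uz
1. f -> v, p -> b / V _ V: no change
2. e -> o, i -> u / B C0 _: fires at position(s) 11: gogvatuzavubiuz
surface: gogvatuzavubiuz

cell CLASS=un, TOR=ta, NUM=fe, CASE=ib:
underlying: gogvat-uza-pe-gi-ro
1. f -> v, p -> b / V _ V: fires at position(s) 10: gogvatuzabegiro
2. e -> o, i -> u / B C0 _: fires at position(s) 11: gogvatuzabogiro
surface: gogvatuzabogiro

cell CLASS=un, TOR=fe, NUM=du, CASE=ri:
underlying: gogvat-uza-af-bi-uz
1. f -> v, p -> b / V _ V: no change
2. e -> o, i -> u / B C0 _: fires at position(s) 13: gogvatuzaafbuuz
surface: gogvatuzaafbuuz


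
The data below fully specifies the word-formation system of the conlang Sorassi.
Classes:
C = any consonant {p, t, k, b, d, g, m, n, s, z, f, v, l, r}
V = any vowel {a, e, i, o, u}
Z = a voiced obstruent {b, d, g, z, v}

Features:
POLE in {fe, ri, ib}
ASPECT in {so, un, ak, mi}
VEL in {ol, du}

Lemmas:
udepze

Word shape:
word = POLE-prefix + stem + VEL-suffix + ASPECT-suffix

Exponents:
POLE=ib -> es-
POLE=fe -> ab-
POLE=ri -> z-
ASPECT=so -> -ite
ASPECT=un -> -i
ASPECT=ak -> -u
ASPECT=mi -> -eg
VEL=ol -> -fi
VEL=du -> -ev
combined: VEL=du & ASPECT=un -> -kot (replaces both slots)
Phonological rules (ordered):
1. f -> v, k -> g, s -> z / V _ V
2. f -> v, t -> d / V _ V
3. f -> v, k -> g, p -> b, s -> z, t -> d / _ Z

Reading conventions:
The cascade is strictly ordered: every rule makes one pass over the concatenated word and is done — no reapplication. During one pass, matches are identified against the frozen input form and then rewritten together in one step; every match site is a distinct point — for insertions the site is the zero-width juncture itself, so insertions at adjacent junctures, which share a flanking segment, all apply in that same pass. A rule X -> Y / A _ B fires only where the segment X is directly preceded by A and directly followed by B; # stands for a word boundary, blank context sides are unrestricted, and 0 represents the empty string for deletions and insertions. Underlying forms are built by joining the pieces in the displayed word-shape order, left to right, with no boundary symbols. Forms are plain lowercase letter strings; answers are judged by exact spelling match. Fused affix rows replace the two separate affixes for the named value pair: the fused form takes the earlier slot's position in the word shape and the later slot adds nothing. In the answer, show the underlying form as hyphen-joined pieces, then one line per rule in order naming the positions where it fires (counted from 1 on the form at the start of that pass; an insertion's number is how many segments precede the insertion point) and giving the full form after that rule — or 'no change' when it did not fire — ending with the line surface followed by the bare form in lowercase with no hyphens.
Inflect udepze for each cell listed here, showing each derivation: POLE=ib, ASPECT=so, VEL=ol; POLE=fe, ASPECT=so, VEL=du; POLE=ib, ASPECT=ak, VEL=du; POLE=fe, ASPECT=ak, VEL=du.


cell POLE=ib, ASPECT=so, VEL=ol:
underlying: es-udepze-fi-ite
1. f -> v, k -> g, s -> z / V _ V: fires at position(s) 2, 9: ezudepzeviite
2. f -> v, t -> d / V _ V: fires at position(s) 12: ezudepzeviide
3. f -> v, k -> g, p -> b, s -> z, t -> d / _ Z: fires at position(s) 6: ezudebzeviide
surface: ezudebzeviide

cell POLE=fe, ASPECT=so, VEL=du:
underlying: ab-udepze-ev-ite
1. f -> v, k -> g, s -> z / V _ V: no change
2. f -> v, t -> d / V _ V: fires at position(s) 12: abudepzeevide
3. f -> v, k -> g, p -> b, s -> z, t -> d / _ Z: fires at position(s) 6: abudebzeevide
surface: abudebzeevide

cell POLE=ib, ASPECT=ak, VEL=du:
underlying: es-udepze-ev-u
1. f -> v, k -> g, s -> z / V _ V: fires at position(s) 2: ezudepzeevu
2. f -> v, t -> d / V _ V: no change
3. f -> v, k -> g, p -> b, s -> z, t -> d / _ Z: fires at position(s) 6: ezudebzeevu
surface: ezudebzeevu

cell POLE=fe, ASPECT=ak, VEL=du:
underlying: ab-udepze-ev-u
1. f -> v, k -> g, s -> z / V _ V: no change
2. f -> v, t -> d / V _ V: no change
3. f -> v, k -> g, p -> b, s -> z, t -> d / _ Z: fires at position(s) 6: abudebzeevu
surface: abudebzeevu


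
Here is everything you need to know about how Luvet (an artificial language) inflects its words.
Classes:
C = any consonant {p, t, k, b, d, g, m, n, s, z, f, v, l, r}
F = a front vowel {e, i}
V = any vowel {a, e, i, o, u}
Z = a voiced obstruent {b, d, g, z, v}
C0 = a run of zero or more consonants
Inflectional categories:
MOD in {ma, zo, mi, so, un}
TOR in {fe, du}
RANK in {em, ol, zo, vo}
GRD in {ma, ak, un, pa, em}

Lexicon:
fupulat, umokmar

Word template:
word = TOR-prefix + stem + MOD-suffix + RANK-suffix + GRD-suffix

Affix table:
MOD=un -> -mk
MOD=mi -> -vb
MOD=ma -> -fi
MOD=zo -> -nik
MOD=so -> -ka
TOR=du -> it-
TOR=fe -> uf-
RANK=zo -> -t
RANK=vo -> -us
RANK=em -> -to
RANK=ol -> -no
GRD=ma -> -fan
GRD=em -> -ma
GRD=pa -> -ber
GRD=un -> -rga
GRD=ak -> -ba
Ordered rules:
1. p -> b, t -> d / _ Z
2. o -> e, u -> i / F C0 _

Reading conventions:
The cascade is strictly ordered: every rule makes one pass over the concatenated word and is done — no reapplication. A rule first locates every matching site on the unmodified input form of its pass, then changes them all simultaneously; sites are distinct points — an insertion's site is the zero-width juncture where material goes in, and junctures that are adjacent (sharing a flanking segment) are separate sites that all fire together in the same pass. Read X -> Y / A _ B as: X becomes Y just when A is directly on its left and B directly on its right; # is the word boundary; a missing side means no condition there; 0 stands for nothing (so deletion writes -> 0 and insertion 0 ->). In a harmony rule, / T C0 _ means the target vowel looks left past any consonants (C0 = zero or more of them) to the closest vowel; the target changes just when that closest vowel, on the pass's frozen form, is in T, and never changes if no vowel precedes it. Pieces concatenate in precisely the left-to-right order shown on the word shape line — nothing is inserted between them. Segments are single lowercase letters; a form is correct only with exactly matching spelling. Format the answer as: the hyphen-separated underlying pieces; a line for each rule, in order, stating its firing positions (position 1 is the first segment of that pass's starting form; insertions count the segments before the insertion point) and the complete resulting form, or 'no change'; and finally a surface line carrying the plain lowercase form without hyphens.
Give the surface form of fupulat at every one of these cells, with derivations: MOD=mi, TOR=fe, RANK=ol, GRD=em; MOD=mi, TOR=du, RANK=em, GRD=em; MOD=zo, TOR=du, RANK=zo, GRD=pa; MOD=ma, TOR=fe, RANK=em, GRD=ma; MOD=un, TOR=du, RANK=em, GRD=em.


cell MOD=mi, TOR=fe, RANK=ol, GRD=em:
underlying: uf-fupulat-vb-no-ma
1. p -> b, t -> d / _ Z: fires at position(s) 9: uffupuladvbnoma
2. o -> e, u -> i / F C0 _: no change
surface: uffupuladvbnoma

cell MOD=mi, TOR=du, RANK=em, GRD=em:
underlying: it-fupulat-vb-to-ma
1. p -> b, t -> d / _ Z: fires at position(s) 9: itfupuladvbtoma
2. o -> e, u -> i / F C0 _: fires at position(s) 4: itfipuladvbtoma
surface: itfipuladvbtoma

cell MOD=zo, TOR=du, RANK=zo, GRD=pa:
underlying: it-fupulat-nik-t-ber
1. p -> b, t -> d / _ Z: fires at position(s) 13: itfupulatnikdber
2. o -> e, u -> i / F C0 _: fires at position(s) 4: itfipulatnikdber
surface: itfipulatnikdber

cell MOD=ma, TOR=fe, RANK=em, GRD=ma:
underlying: uf-fupulat-fi-to-fan
1. p -> b, t -> d / _ Z: no change
2. o -> e, u -> i / F C0 _: fires at position(s) 13: uffupulatfitefan
surface: uffupulatfitefan

cell MOD=un, TOR=du, RANK=em, GRD=em:
underlying: it-fupulat-mk-to-ma
1. p -> b, t -> d / _ Z: no change
2. o -> e, u -> i / F C0 _: fires at position(s) 4: itfipulatmktoma
surface: itfipulatmktoma


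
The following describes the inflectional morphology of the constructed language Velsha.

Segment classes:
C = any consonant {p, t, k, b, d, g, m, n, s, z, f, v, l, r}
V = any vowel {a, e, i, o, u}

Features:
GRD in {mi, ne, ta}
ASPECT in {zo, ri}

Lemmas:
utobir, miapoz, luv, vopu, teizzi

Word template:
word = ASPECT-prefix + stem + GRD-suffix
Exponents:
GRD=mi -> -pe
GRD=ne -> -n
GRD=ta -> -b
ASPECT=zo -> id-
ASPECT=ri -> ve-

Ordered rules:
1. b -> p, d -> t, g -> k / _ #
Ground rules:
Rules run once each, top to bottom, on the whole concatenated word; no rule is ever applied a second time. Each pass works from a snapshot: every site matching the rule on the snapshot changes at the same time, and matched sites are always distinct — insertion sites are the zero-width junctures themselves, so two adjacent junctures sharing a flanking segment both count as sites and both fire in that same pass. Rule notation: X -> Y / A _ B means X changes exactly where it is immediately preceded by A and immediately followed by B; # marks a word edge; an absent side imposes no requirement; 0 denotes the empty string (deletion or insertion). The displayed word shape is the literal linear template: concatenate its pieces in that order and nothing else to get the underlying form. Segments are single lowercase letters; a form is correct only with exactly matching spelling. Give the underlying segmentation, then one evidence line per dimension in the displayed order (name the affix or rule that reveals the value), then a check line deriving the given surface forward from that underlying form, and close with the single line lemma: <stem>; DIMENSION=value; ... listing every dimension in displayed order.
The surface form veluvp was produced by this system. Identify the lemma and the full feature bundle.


underlying: ve-luv-b
GRD=ta - signalled by the affix -b
ASPECT=ri - signalled by the affix ve-
check: veluvb -> veluvp
lemma: luv; GRD=ta; ASPECT=ri


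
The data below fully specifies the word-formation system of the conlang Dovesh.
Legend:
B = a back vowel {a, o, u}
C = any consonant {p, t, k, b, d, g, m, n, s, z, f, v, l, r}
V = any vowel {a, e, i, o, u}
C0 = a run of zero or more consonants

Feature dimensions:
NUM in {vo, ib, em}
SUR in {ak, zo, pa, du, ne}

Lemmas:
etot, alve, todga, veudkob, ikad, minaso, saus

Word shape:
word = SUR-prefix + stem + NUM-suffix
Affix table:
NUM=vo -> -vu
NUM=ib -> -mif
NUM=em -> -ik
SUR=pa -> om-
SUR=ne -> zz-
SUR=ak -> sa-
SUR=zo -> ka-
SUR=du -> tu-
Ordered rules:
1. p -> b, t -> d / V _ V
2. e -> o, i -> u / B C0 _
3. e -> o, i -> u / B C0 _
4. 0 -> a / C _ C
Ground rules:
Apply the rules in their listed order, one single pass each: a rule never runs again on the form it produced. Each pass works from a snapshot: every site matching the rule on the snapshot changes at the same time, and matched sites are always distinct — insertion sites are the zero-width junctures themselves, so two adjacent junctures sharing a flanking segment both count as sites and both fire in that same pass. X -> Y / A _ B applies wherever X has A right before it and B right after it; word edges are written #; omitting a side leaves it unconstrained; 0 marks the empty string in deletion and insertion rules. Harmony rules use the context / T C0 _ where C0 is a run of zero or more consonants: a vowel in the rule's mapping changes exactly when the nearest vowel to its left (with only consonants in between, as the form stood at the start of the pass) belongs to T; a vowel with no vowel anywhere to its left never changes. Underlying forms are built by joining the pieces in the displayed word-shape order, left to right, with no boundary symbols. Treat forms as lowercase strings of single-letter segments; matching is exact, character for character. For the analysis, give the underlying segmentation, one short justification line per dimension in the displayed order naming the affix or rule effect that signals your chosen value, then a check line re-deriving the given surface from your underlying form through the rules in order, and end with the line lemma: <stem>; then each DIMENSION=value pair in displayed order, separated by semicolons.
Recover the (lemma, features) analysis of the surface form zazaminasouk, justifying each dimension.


underlying: zz-minaso-ik
NUM=em - signalled by the affix -ik
SUR=ne - signalled by the affix zz-
check: zzminasoik -> zzminasoik -> zzminasouk -> zzminasouk -> zazaminasouk
lemma: minaso; NUM=em; SUR=ne


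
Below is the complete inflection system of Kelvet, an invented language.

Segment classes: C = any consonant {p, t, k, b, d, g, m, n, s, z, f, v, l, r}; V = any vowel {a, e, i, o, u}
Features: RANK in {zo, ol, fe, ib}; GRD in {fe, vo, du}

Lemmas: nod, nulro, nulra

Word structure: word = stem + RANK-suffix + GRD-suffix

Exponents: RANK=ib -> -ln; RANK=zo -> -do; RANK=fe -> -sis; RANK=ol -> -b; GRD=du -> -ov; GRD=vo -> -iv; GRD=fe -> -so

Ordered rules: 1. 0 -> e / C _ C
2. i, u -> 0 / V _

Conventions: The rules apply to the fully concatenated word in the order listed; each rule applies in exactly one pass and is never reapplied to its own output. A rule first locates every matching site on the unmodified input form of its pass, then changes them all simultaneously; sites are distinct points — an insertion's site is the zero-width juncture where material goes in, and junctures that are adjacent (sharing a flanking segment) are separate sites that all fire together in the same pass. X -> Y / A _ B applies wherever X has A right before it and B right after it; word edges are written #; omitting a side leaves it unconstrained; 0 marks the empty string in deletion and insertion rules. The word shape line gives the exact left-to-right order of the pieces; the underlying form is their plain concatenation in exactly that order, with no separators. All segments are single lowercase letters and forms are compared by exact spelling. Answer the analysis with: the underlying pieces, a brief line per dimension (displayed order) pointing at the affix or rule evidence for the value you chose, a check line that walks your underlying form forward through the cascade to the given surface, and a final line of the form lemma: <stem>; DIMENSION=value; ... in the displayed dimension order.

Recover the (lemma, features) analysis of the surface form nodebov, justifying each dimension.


underlying: nod-b-ov
RANK=ol - signalled by the affix -b
GRD=du - signalled by the affix -ov
check: nodbov -> nodebov -> nodebov
lemma: nod; RANK=ol; GRD=du


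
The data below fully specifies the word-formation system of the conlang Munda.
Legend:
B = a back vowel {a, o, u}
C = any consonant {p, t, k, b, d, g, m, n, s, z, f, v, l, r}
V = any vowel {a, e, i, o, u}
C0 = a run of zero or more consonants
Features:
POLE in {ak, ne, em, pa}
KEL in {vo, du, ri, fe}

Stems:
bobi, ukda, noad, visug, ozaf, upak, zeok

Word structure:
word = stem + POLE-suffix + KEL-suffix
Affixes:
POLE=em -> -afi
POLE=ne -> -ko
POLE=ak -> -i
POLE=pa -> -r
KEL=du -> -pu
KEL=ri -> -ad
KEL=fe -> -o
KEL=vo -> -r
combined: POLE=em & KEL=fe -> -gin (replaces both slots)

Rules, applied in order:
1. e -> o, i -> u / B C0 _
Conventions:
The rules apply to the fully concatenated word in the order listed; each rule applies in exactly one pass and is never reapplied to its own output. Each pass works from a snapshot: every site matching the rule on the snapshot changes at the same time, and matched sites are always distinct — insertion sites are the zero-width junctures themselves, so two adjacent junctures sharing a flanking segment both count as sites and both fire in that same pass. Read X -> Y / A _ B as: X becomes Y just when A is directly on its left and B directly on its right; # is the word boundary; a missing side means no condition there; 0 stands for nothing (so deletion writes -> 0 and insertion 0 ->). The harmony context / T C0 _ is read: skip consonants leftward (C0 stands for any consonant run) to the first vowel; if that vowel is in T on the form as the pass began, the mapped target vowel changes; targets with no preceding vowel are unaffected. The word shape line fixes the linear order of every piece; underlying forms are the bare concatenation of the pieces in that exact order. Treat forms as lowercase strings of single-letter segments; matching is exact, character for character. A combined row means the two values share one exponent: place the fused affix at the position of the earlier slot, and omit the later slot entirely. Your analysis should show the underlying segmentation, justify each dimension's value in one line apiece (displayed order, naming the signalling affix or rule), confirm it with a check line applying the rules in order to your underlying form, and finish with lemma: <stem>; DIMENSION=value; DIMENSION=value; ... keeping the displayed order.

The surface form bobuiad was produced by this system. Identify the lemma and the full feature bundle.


underlying: bobi-i-ad
POLE=ak - signalled by the affix -i
KEL=ri - signalled by the affix -ad
check: bobiiad -> bobuiad
lemma: bobi; POLE=ak; KEL=ri


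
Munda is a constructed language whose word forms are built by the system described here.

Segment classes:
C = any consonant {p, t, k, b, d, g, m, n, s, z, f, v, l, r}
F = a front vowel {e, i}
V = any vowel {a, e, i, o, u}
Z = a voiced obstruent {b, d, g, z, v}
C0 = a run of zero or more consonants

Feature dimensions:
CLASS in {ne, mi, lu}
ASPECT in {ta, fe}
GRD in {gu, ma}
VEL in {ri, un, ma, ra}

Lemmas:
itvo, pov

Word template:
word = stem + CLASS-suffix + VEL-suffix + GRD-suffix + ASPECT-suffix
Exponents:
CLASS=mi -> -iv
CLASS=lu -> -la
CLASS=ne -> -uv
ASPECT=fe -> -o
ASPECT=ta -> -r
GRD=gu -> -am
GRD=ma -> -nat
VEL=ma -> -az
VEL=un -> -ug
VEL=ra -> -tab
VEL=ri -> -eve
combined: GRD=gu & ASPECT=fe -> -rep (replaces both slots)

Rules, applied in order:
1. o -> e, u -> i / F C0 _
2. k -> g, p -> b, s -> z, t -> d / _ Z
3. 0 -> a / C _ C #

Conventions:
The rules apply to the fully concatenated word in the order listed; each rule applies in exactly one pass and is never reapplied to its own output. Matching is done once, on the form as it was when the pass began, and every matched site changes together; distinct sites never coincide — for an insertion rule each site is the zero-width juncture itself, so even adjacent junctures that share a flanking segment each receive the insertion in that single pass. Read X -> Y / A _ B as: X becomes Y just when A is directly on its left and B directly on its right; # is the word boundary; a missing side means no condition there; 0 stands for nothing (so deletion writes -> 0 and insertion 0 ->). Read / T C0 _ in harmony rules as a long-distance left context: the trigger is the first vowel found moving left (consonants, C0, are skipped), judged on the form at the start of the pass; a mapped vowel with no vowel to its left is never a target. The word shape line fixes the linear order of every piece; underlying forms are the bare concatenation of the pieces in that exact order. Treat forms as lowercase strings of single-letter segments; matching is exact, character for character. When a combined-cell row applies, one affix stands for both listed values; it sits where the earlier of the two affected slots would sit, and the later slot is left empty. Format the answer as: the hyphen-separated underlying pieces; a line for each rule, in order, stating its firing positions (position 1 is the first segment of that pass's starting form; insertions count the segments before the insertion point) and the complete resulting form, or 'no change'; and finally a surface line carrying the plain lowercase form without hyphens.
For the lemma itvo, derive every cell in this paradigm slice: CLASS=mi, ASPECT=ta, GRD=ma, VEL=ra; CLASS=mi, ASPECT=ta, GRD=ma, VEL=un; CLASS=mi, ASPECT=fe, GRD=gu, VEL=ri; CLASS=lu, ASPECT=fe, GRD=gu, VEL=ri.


cell CLASS=mi, ASPECT=ta, GRD=ma, VEL=ra:
underlying: itvo-iv-tab-nat-r
1. o -> e, u -> i / F C0 _: fires at position(s) 4: itveivtabnatr
2. k -> g, p -> b, s -> z, t -> d / _ Z: fires at position(s) 2: idveivtabnatr
3. 0 -> a / C _ C #: inserts after position(s) 12: idveivtabnatar
surface: idveivtabnatar

cell CLASS=mi, ASPECT=ta, GRD=ma, VEL=un:
underlying: itvo-iv-ug-nat-r
1. o -> e, u -> i / F C0 _: fires at position(s) 4, 7: itveivignatr
2. k -> g, p -> b, s -> z, t -> d / _ Z: fires at position(s) 2: idveivignatr
3. 0 -> a / C _ C #: inserts after position(s) 11: idveivignatar
surface: idveivignatar

cell CLASS=mi, ASPECT=fe, GRD=gu, VEL=ri:
underlying: itvo-iv-eve-rep
1. o -> e, u -> i / F C0 _: fires at position(s) 4: itveiveverep
2. k -> g, p -> b, s -> z, t -> d / _ Z: fires at position(s) 2: idveiveverep
3. 0 -> a / C _ C #: no change
surface: idveiveverep

cell CLASS=lu, ASPECT=fe, GRD=gu, VEL=ri:
underlying: itvo-la-eve-rep
1. o -> e, u -> i / F C0 _: fires at position(s) 4: itvelaeverep
2. k -> g, p -> b, s -> z, t -> d / _ Z: fires at position(s) 2: idvelaeverep
3. 0 -> a / C _ C #: no change
surface: idvelaeverep


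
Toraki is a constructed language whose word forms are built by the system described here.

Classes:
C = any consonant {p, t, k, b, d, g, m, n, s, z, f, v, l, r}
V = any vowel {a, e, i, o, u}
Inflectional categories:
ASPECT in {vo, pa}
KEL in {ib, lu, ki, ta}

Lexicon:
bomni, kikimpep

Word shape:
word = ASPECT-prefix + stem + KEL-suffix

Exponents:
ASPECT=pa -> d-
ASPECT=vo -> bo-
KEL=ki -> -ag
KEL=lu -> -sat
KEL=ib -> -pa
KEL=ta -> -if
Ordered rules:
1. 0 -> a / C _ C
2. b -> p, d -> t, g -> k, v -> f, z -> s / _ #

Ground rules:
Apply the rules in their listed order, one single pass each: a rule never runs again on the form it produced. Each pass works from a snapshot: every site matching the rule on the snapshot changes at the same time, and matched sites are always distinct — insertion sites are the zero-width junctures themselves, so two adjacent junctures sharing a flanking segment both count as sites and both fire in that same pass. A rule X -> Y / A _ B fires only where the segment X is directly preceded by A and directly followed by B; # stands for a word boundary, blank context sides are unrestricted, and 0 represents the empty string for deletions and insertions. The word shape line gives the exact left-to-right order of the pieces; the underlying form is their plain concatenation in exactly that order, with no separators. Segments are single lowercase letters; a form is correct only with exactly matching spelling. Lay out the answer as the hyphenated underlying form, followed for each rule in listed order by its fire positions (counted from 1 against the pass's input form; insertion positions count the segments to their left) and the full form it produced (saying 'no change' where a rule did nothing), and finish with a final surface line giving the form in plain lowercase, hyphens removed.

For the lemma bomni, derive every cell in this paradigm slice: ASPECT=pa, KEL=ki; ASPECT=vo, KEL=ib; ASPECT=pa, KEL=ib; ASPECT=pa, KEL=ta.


cell ASPECT=pa, KEL=ki:
underlying: d-bomni-ag
1. 0 -> a / C _ C: inserts after position(s) 1, 4: dabomaniag
2. b -> p, d -> t, g -> k, v -> f, z -> s / _ #: fires at position(s) 10: dabomaniak
surface: dabomaniak

cell ASPECT=vo, KEL=ib:
underlying: bo-bomni-pa
1. 0 -> a / C _ C: inserts after position(s) 5: bobomanipa
2. b -> p, d -> t, g -> k, v -> f, z -> s / _ #: no change
surface: bobomanipa

cell ASPECT=pa, KEL=ib:
underlying: d-bomni-pa
1. 0 -> a / C _ C: inserts after position(s) 1, 4: dabomanipa
2. b -> p, d -> t, g -> k, v -> f, z -> s / _ #: no change
surface: dabomanipa

cell ASPECT=pa, KEL=ta:
underlying: d-bomni-if
1. 0 -> a / C _ C: inserts after position(s) 1, 4: dabomaniif
2. b -> p, d -> t, g -> k, v -> f, z -> s / _ #: no change
surface: dabomaniif


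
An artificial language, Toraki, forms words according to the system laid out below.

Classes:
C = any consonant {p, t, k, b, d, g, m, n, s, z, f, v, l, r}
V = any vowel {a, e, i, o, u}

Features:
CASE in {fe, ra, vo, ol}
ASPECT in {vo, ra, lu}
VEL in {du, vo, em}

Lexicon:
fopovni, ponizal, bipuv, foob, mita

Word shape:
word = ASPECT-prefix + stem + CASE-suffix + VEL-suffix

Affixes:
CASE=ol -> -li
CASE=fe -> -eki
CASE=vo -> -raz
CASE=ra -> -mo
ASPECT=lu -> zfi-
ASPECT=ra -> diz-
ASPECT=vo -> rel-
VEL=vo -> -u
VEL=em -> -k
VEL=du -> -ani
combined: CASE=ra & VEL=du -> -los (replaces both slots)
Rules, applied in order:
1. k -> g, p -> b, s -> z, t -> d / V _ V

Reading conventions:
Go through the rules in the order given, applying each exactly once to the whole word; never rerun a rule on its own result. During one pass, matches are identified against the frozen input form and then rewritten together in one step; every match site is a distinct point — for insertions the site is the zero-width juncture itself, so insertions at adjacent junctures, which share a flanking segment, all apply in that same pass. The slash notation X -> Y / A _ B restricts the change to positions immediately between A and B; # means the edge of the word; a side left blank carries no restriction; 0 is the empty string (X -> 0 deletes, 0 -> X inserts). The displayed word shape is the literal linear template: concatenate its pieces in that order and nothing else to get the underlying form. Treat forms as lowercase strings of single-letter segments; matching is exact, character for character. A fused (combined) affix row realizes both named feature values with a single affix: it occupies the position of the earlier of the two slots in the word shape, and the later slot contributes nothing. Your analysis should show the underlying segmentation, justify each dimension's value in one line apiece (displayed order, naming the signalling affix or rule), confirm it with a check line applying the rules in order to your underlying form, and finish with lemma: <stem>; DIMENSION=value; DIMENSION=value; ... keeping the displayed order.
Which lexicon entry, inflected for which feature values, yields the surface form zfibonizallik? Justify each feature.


underlying: zfi-ponizal-li-k
CASE=ol - signalled by the affix -li
ASPECT=lu - signalled by the affix zfi-
VEL=em - signalled by the affix -k
check: zfiponizallik -> zfibonizallik
lemma: ponizal; CASE=ol; ASPECT=lu; VEL=em
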